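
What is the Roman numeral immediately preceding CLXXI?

CLXXI = 171, so the previous integer is 171 - 1 = 170

CLXX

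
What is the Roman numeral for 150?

Convert 150 to Roman numerals:
  150 contains 1×100 (C)
  50 contains 1×50 (L)

CL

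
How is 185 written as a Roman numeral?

Convert 185 to Roman numerals:
  185 contains 1×100 (C)
  85 contains 1×50 (L)
  35 contains 3×10 (XXX)
  5 contains 1×5 (V)

CLXXXV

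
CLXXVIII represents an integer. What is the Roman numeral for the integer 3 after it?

CLXXVIII = 178
178 + 3 = 181

CLXXXI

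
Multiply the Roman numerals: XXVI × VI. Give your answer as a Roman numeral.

XXVI = 26
VI = 6
26 × 6 = 156

CLVI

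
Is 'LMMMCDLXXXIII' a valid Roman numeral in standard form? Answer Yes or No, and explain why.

'LMMMCDLXXXIII': L should not appear more than once

No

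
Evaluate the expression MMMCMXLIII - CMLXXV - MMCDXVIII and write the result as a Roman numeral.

MMMCMXLIII = 3943, CMLXXV = 975, MMCDXVIII = 2418
3943 - 975 = 2968
2968 - 2418 = 550

DL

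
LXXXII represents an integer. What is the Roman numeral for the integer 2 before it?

LXXXII = 82
82 - 2 = 80

LXXX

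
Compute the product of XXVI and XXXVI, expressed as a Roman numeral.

XXVI = 26
XXXVI = 36
26 × 36 = 936

CMXXXVI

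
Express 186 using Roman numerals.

Convert 186 to Roman numerals:
  186 contains 1×100 (C)
  86 contains 1×50 (L)
  36 contains 3×10 (XXX)
  6 contains 1×5 (V)
  1 contains 1×1 (I)

CLXXXVI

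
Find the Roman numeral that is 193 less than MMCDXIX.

MMCDXIX = 2419
2419 - 193 = 2226

MMCCXXVI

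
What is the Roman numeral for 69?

Convert 69 to Roman numerals:
  69 contains 1×50 (L)
  19 contains 1×10 (X)
  9 contains 1×9 (IX)

LXIX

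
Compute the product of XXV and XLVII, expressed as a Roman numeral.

XXV = 25
XLVII = 47
25 × 47 = 1175

MCLXXV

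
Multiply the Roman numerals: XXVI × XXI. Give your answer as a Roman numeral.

XXVI = 26
XXI = 21
26 × 21 = 546

DXLVI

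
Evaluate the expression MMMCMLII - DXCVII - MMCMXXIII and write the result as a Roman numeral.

MMMCMLII = 3952, DXCVII = 597, MMCMXXIII = 2923
3952 - 597 = 3355
3355 - 2923 = 432

CDXXXII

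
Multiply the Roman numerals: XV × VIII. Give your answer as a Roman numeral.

XV = 15
VIII = 8
15 × 8 = 120

CXX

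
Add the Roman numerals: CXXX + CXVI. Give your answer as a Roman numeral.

CXXX = 130
CXVI = 116
130 + 116 = 246

CCXLVI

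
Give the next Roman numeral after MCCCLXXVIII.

MCCCLXXVIII = 1378; next is 1379

MCCCLXXIX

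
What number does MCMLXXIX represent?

MCMLXXIX: M=1000, CM=900, L=50, X=10, X=10, IX=9
1000 + 900 + 50 + 10 + 10 + 9 = 1979

1979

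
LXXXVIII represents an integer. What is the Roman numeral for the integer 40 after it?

LXXXVIII = 88
88 + 40 = 128

CXXVIII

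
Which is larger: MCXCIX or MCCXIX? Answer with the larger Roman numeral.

MCXCIX = 1199
MCCXIX = 1219
1219 is larger

MCCXIX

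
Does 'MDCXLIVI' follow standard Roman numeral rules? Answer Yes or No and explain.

'MDCXLIVI': I cannot come right after the subtractive pair IV: once I is subtracted in IV, the next symbol must be smaller than I

No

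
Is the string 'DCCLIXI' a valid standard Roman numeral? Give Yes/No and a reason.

'DCCLIXI': I cannot come right after the subtractive pair IX: once I is subtracted in IX, the next symbol must be smaller than I

No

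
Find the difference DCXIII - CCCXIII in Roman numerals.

DCXIII = 613
CCCXIII = 313
613 - 313 = 300

CCC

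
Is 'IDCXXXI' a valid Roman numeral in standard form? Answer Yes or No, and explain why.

'IDCXXXI': Invalid subtractive combination: ID

No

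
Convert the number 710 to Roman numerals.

Convert 710 to Roman numerals:
  710 contains 1×500 (D)
  210 contains 2×100 (CC)
  10 contains 1×10 (X)

DCCX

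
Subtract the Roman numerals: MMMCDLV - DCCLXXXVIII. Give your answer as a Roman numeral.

MMMCDLV = 3455
DCCLXXXVIII = 788
3455 - 788 = 2667

MMDCLXVII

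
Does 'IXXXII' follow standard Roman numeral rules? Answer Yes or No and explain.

'IXXXII': I (position 1) comes before the larger symbol X (position 3) without being directly in front of it as a subtractive pair; apart from IV, IX, XL, XC, CD and CM, symbols must go from largest to smallest

No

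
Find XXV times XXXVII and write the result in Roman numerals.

XXV = 25
XXXVII = 37
25 × 37 = 925

CMXXV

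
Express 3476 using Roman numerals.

Convert 3476 to Roman numerals:
  3476 contains 3×1000 (MMM)
  476 contains 1×400 (CD)
  76 contains 1×50 (L)
  26 contains 2×10 (XX)
  6 contains 1×5 (V)
  1 contains 1×1 (I)

MMMCDLXXVI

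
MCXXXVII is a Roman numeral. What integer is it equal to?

MCXXXVII: M=1000, C=100, X=10, X=10, X=10, V=5, I=1, I=1
1000 + 100 + 10 + 10 + 10 + 5 + 1 + 1 = 1137

1137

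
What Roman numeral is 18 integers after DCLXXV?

DCLXXV = 675
675 + 18 = 693

DCXCIII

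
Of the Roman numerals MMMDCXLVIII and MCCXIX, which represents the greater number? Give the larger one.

MMMDCXLVIII = 3648
MCCXIX = 1219
3648 is larger

MMMDCXLVIII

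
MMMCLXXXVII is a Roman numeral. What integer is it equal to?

MMMCLXXXVII: M=1000, M=1000, M=1000, C=100, L=50, X=10, X=10, X=10, V=5, I=1, I=1
1000 + 1000 + 1000 + 100 + 50 + 10 + 10 + 10 + 5 + 1 + 1 = 3187

3187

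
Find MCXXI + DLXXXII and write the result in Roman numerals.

MCXXI = 1121
DLXXXII = 582
1121 + 582 = 1703

MDCCIII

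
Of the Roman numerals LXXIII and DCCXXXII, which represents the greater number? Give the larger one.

LXXIII = 73
DCCXXXII = 732
732 is larger

DCCXXXII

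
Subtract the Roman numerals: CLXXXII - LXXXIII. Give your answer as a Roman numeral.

CLXXXII = 182
LXXXIII = 83
182 - 83 = 99

XCIX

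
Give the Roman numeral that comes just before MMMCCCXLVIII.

MMMCCCXLVIII = 3348; previous is 3347

MMMCCCXLVII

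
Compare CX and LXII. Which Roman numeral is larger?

CX = 110
LXII = 62
110 is larger

CX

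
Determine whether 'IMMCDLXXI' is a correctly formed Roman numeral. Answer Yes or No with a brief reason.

'IMMCDLXXI': Invalid subtractive combination: IM

No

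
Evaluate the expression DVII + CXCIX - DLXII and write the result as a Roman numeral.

DVII = 507, CXCIX = 199, DLXII = 562
507 + 199 = 706
706 - 562 = 144

CXLIV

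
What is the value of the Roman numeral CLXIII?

CLXIII: C=100, L=50, X=10, I=1, I=1, I=1
100 + 50 + 10 + 1 + 1 + 1 = 163

163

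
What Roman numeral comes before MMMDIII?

MMMDIII = 3503; previous is 3502

MMMDII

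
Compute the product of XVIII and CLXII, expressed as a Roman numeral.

XVIII = 18
CLXII = 162
18 × 162 = 2916

MMCMXVI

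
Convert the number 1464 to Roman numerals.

Convert 1464 to Roman numerals:
  1464 contains 1×1000 (M)
  464 contains 1×400 (CD)
  64 contains 1×50 (L)
  14 contains 1×10 (X)
  4 contains 1×4 (IV)

MCDLXIV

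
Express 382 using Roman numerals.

Convert 382 to Roman numerals:
  382 contains 3×100 (CCC)
  82 contains 1×50 (L)
  32 contains 3×10 (XXX)
  2 contains 2×1 (II)

CCCLXXXII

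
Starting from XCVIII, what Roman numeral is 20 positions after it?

XCVIII = 98
98 + 20 = 118

CXVIII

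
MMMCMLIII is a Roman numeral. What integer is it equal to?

MMMCMLIII: M=1000, M=1000, M=1000, CM=900, L=50, I=1, I=1, I=1
1000 + 1000 + 1000 + 900 + 50 + 1 + 1 + 1 = 3953

3953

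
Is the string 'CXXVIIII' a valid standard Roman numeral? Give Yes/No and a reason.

'CXXVIIII': More than 3 consecutive I's

No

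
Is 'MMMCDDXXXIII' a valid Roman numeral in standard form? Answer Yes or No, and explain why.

'MMMCDDXXXIII': D should not appear more than once

No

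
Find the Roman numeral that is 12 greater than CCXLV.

CCXLV = 245
245 + 12 = 257

CCLVII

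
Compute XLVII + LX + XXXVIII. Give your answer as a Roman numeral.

XLVII = 47, LX = 60, XXXVIII = 38
47 + 60 = 107
107 + 38 = 145

CXLV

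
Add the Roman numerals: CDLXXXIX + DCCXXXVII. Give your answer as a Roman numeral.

CDLXXXIX = 489
DCCXXXVII = 737
489 + 737 = 1226

MCCXXVI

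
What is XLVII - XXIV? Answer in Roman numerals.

XLVII = 47
XXIV = 24
47 - 24 = 23

XXIII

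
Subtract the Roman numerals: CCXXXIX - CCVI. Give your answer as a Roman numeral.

CCXXXIX = 239
CCVI = 206
239 - 206 = 33

XXXIII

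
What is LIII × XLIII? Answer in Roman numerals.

LIII = 53
XLIII = 43
53 × 43 = 2279

MMCCLXXIX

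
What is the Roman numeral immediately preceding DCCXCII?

DCCXCII = 792, so the previous integer is 792 - 1 = 791

DCCXCI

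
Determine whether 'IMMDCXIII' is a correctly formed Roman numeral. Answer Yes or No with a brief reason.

'IMMDCXIII': Invalid subtractive combination: IM

No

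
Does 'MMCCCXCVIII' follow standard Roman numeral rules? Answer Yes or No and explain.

'MMCCCXCVIII': Check the rules: uses only the symbols I, V, X, L, C, D, M; no symbol is repeated more than three times in a row; V, L and D each appear at most once; the only place a smaller symbol precedes a larger one is the allowed subtractive pair XC, the symbol right after such a pair (if any) is smaller than the pair's first symbol, and otherwise the values never increase from left to right. Value: M (1000) + M (1000) + C (100) + C (100) + C (100) + XC (90) + V (5) + I (1) + I (1) + I (1) = 2398. So it is a valid standard Roman numeral.

Yes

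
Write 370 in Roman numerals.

Convert 370 to Roman numerals:
  370 contains 3×100 (CCC)
  70 contains 1×50 (L)
  20 contains 2×10 (XX)

CCCLXX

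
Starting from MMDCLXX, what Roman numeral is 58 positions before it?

MMDCLXX = 2670
2670 - 58 = 2612

MMDCXII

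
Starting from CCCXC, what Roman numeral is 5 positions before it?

CCCXC = 390
390 - 5 = 385

CCCLXXXV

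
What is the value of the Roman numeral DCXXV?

DCXXV: D=500, C=100, X=10, X=10, V=5
500 + 100 + 10 + 10 + 5 = 625

625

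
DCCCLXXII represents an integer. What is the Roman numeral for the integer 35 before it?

DCCCLXXII = 872
872 - 35 = 837

DCCCXXXVII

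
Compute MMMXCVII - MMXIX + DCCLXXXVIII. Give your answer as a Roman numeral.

MMMXCVII = 3097, MMXIX = 2019, DCCLXXXVIII = 788
3097 - 2019 = 1078
1078 + 788 = 1866

MDCCCLXVI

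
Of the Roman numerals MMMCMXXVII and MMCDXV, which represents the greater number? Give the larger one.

MMMCMXXVII = 3927
MMCDXV = 2415
3927 is larger

MMMCMXXVII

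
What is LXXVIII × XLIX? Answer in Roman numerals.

LXXVIII = 78
XLIX = 49
78 × 49 = 3822

MMMDCCCXXII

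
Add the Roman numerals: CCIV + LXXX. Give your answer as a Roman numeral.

CCIV = 204
LXXX = 80
204 + 80 = 284

CCLXXXIV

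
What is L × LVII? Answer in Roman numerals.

L = 50
LVII = 57
50 × 57 = 2850

MMDCCCL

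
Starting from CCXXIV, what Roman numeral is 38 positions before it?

CCXXIV = 224
224 - 38 = 186

CLXXXVI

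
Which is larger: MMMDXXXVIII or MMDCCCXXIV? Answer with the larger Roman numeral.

MMMDXXXVIII = 3538
MMDCCCXXIV = 2824
3538 is larger

MMMDXXXVIII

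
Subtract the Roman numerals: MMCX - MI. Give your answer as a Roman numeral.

MMCX = 2110
MI = 1001
2110 - 1001 = 1109

MCIX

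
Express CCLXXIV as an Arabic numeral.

CCLXXIV: C=100, C=100, L=50, X=10, X=10, IV=4
100 + 100 + 50 + 10 + 10 + 4 = 274

274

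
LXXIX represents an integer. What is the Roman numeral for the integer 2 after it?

LXXIX = 79
79 + 2 = 81

LXXXI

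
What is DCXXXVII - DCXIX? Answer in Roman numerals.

DCXXXVII = 637
DCXIX = 619
637 - 619 = 18

XVIII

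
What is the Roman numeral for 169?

Convert 169 to Roman numerals:
  169 contains 1×100 (C)
  69 contains 1×50 (L)
  19 contains 1×10 (X)
  9 contains 1×9 (IX)

CLXIX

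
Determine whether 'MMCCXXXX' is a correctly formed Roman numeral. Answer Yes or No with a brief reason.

'MMCCXXXX': More than 3 consecutive X's

No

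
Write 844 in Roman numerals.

Convert 844 to Roman numerals:
  844 contains 1×500 (D)
  344 contains 3×100 (CCC)
  44 contains 1×40 (XL)
  4 contains 1×4 (IV)

DCCCXLIV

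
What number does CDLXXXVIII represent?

CDLXXXVIII: CD=400, L=50, X=10, X=10, X=10, V=5, I=1, I=1, I=1
400 + 50 + 10 + 10 + 10 + 5 + 1 + 1 + 1 = 488

488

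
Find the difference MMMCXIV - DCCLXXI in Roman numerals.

MMMCXIV = 3114
DCCLXXI = 771
3114 - 771 = 2343

MMCCCXLIII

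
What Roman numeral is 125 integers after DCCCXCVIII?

DCCCXCVIII = 898
898 + 125 = 1023

MXXIII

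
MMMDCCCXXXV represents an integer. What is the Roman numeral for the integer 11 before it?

MMMDCCCXXXV = 3835
3835 - 11 = 3824

MMMDCCCXXIV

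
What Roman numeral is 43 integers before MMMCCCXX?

MMMCCCXX = 3320
3320 - 43 = 3277

MMMCCLXXVII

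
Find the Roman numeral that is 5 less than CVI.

CVI = 106
106 - 5 = 101

CI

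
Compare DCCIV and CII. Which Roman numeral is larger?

DCCIV = 704
CII = 102
704 is larger

DCCIV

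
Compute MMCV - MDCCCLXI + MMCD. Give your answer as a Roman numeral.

MMCV = 2105, MDCCCLXI = 1861, MMCD = 2400
2105 - 1861 = 244
244 + 2400 = 2644

MMDCXLIV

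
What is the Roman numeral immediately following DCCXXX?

DCCXXX = 730; next is 731

DCCXXXI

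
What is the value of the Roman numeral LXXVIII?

LXXVIII: L=50, X=10, X=10, V=5, I=1, I=1, I=1
50 + 10 + 10 + 5 + 1 + 1 + 1 = 78

78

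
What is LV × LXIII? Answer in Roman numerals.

LV = 55
LXIII = 63
55 × 63 = 3465

MMMCDLXV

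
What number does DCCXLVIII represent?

DCCXLVIII: D=500, C=100, C=100, XL=40, V=5, I=1, I=1, I=1
500 + 100 + 100 + 40 + 5 + 1 + 1 + 1 = 748

748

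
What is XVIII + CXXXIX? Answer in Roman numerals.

XVIII = 18
CXXXIX = 139
18 + 139 = 157

CLVII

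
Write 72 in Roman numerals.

Convert 72 to Roman numerals:
  72 contains 1×50 (L)
  22 contains 2×10 (XX)
  2 contains 2×1 (II)

LXXII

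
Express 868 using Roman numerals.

Convert 868 to Roman numerals:
  868 contains 1×500 (D)
  368 contains 3×100 (CCC)
  68 contains 1×50 (L)
  18 contains 1×10 (X)
  8 contains 1×5 (V)
  3 contains 3×1 (III)

DCCCLXVIII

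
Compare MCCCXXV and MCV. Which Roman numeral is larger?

MCCCXXV = 1325
MCV = 1105
1325 is larger

MCCCXXV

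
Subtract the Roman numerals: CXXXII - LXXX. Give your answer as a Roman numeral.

CXXXII = 132
LXXX = 80
132 - 80 = 52

LII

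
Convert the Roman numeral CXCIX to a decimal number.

CXCIX: C=100, XC=90, IX=9
100 + 90 + 9 = 199

199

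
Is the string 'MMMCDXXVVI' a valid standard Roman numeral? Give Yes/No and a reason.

'MMMCDXXVVI': V should not appear more than once

No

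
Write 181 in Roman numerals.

Convert 181 to Roman numerals:
  181 contains 1×100 (C)
  81 contains 1×50 (L)
  31 contains 3×10 (XXX)
  1 contains 1×1 (I)

CLXXXI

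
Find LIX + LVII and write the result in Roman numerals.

LIX = 59
LVII = 57
59 + 57 = 116

CXVI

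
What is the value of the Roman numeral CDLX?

CDLX: CD=400, L=50, X=10
400 + 50 + 10 = 460

460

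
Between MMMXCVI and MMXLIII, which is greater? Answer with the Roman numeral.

MMMXCVI = 3096
MMXLIII = 2043
3096 is larger

MMMXCVI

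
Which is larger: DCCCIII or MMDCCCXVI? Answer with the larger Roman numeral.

DCCCIII = 803
MMDCCCXVI = 2816
2816 is larger

MMDCCCXVI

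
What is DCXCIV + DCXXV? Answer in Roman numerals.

DCXCIV = 694
DCXXV = 625
694 + 625 = 1319

MCCCXIX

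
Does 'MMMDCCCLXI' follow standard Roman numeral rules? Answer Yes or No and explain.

'MMMDCCCLXI': Check the rules: uses only the symbols I, V, X, L, C, D, M; no symbol is repeated more than three times in a row; V, L and D each appear at most once; no smaller symbol precedes a larger one (values never increase from left to right). Value: M (1000) + M (1000) + M (1000) + D (500) + C (100) + C (100) + C (100) + L (50) + X (10) + I (1) = 3861. So it is a valid standard Roman numeral.

Yes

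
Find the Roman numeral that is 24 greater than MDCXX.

MDCXX = 1620
1620 + 24 = 1644

MDCXLIV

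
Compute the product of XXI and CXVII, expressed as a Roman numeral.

XXI = 21
CXVII = 117
21 × 117 = 2457

MMCDLVII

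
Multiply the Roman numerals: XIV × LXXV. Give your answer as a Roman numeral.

XIV = 14
LXXV = 75
14 × 75 = 1050

ML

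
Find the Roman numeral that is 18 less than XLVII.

XLVII = 47
47 - 18 = 29

XXIX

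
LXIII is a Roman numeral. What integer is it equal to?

LXIII: L=50, X=10, I=1, I=1, I=1
50 + 10 + 1 + 1 + 1 = 63

63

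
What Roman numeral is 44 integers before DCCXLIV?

DCCXLIV = 744
744 - 44 = 700

DCC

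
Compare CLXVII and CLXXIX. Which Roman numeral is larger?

CLXVII = 167
CLXXIX = 179
179 is larger

CLXXIX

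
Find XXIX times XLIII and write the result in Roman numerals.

XXIX = 29
XLIII = 43
29 × 43 = 1247

MCCXLVII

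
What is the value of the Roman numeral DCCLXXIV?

DCCLXXIV: D=500, C=100, C=100, L=50, X=10, X=10, IV=4
500 + 100 + 100 + 50 + 10 + 10 + 4 = 774

774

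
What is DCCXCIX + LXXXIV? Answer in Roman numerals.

DCCXCIX = 799
LXXXIV = 84
799 + 84 = 883

DCCCLXXXIII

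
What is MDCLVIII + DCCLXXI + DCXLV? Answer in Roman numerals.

MDCLVIII = 1658, DCCLXXI = 771, DCXLV = 645
1658 + 771 = 2429
2429 + 645 = 3074

MMMLXXIV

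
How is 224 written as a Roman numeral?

Convert 224 to Roman numerals:
  224 contains 2×100 (CC)
  24 contains 2×10 (XX)
  4 contains 1×4 (IV)

CCXXIV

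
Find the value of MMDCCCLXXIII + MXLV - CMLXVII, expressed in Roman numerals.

MMDCCCLXXIII = 2873, MXLV = 1045, CMLXVII = 967
2873 + 1045 = 3918
3918 - 967 = 2951

MMCMLI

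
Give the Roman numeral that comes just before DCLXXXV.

DCLXXXV = 685; previous is 684

DCLXXXIV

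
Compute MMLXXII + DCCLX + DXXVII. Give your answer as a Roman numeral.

MMLXXII = 2072, DCCLX = 760, DXXVII = 527
2072 + 760 = 2832
2832 + 527 = 3359

MMMCCCLIX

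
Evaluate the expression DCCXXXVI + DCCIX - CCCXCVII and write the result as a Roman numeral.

DCCXXXVI = 736, DCCIX = 709, CCCXCVII = 397
736 + 709 = 1445
1445 - 397 = 1048

MXLVIII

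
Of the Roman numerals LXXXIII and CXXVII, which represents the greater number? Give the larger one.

LXXXIII = 83
CXXVII = 127
127 is larger

CXXVII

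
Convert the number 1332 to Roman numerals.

Convert 1332 to Roman numerals:
  1332 contains 1×1000 (M)
  332 contains 3×100 (CCC)
  32 contains 3×10 (XXX)
  2 contains 2×1 (II)

MCCCXXXII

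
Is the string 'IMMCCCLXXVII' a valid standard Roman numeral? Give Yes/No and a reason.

'IMMCCCLXXVII': Invalid subtractive combination: IM

No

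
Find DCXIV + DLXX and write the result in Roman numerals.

DCXIV = 614
DLXX = 570
614 + 570 = 1184

MCLXXXIV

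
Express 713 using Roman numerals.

Convert 713 to Roman numerals:
  713 contains 1×500 (D)
  213 contains 2×100 (CC)
  13 contains 1×10 (X)
  3 contains 3×1 (III)

DCCXIII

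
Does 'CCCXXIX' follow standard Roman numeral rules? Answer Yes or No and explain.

'CCCXXIX': Check the rules: uses only the symbols I, V, X, L, C, D, M; no symbol is repeated more than three times in a row; V, L and D each appear at most once; the only place a smaller symbol precedes a larger one is the allowed subtractive pair IX, the symbol right after such a pair (if any) is smaller than the pair's first symbol, and otherwise the values never increase from left to right. Value: C (100) + C (100) + C (100) + X (10) + X (10) + IX (9) = 329. So it is a valid standard Roman numeral.

Yes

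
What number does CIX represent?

CIX: C=100, IX=9
100 + 9 = 109

109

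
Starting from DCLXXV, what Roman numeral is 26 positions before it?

DCLXXV = 675
675 - 26 = 649

DCXLIX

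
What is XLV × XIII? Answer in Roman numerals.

XLV = 45
XIII = 13
45 × 13 = 585

DLXXXV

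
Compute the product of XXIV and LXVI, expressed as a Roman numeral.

XXIV = 24
LXVI = 66
24 × 66 = 1584

MDLXXXIV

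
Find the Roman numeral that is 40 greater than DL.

DL = 550
550 + 40 = 590

DXC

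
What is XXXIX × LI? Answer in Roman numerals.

XXXIX = 39
LI = 51
39 × 51 = 1989

MCMLXXXIX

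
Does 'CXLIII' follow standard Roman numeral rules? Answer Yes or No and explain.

'CXLIII': Check the rules: uses only the symbols I, V, X, L, C, D, M; no symbol is repeated more than three times in a row; V, L and D each appear at most once; the only place a smaller symbol precedes a larger one is the allowed subtractive pair XL, the symbol right after such a pair (if any) is smaller than the pair's first symbol, and otherwise the values never increase from left to right. Value: C (100) + XL (40) + I (1) + I (1) + I (1) = 143. So it is a valid standard Roman numeral.

Yes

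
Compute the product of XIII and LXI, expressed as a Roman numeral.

XIII = 13
LXI = 61
13 × 61 = 793

DCCXCIII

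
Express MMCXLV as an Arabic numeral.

MMCXLV: M=1000, M=1000, C=100, XL=40, V=5
1000 + 1000 + 100 + 40 + 5 = 2145

2145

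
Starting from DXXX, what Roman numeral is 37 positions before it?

DXXX = 530
530 - 37 = 493

CDXCIII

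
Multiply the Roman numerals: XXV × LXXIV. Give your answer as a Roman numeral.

XXV = 25
LXXIV = 74
25 × 74 = 1850

MDCCCL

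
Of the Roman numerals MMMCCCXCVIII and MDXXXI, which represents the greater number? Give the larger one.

MMMCCCXCVIII = 3398
MDXXXI = 1531
3398 is larger

MMMCCCXCVIII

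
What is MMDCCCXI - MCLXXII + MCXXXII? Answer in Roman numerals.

MMDCCCXI = 2811, MCLXXII = 1172, MCXXXII = 1132
2811 - 1172 = 1639
1639 + 1132 = 2771

MMDCCLXXI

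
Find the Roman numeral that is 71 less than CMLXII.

CMLXII = 962
962 - 71 = 891

DCCCXCI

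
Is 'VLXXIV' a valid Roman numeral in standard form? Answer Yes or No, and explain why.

'VLXXIV': V should not appear more than once

No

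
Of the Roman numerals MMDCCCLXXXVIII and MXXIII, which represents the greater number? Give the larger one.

MMDCCCLXXXVIII = 2888
MXXIII = 1023
2888 is larger

MMDCCCLXXXVIII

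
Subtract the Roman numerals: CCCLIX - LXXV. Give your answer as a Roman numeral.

CCCLIX = 359
LXXV = 75
359 - 75 = 284

CCLXXXIV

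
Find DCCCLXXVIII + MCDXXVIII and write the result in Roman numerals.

DCCCLXXVIII = 878
MCDXXVIII = 1428
878 + 1428 = 2306

MMCCCVI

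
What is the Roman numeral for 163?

Convert 163 to Roman numerals:
  163 contains 1×100 (C)
  63 contains 1×50 (L)
  13 contains 1×10 (X)
  3 contains 3×1 (III)

CLXIII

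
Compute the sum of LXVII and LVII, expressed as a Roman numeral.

LXVII = 67
LVII = 57
67 + 57 = 124

CXXIV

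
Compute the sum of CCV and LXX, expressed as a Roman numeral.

CCV = 205
LXX = 70
205 + 70 = 275

CCLXXV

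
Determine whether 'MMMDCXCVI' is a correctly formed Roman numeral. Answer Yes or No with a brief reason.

'MMMDCXCVI': Check the rules: uses only the symbols I, V, X, L, C, D, M; no symbol is repeated more than three times in a row; V, L and D each appear at most once; the only place a smaller symbol precedes a larger one is the allowed subtractive pair XC, the symbol right after such a pair (if any) is smaller than the pair's first symbol, and otherwise the values never increase from left to right. Value: M (1000) + M (1000) + M (1000) + D (500) + C (100) + XC (90) + V (5) + I (1) = 3696. So it is a valid standard Roman numeral.

Yes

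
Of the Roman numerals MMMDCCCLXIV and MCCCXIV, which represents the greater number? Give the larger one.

MMMDCCCLXIV = 3864
MCCCXIV = 1314
3864 is larger

MMMDCCCLXIV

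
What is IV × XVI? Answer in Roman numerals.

IV = 4
XVI = 16
4 × 16 = 64

LXIV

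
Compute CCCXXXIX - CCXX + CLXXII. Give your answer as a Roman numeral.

CCCXXXIX = 339, CCXX = 220, CLXXII = 172
339 - 220 = 119
119 + 172 = 291

CCXCI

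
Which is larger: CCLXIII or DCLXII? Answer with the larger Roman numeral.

CCLXIII = 263
DCLXII = 662
662 is larger

DCLXII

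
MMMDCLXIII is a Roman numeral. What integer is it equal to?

MMMDCLXIII: M=1000, M=1000, M=1000, D=500, C=100, L=50, X=10, I=1, I=1, I=1
1000 + 1000 + 1000 + 500 + 100 + 50 + 10 + 1 + 1 + 1 = 3663

3663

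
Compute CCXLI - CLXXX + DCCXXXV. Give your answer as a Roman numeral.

CCXLI = 241, CLXXX = 180, DCCXXXV = 735
241 - 180 = 61
61 + 735 = 796

DCCXCVI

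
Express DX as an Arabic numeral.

DX: D=500, X=10
500 + 10 = 510

510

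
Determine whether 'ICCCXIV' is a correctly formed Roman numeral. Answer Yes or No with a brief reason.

'ICCCXIV': Invalid subtractive combination: IC

No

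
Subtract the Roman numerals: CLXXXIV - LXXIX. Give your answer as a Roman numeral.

CLXXXIV = 184
LXXIX = 79
184 - 79 = 105

CV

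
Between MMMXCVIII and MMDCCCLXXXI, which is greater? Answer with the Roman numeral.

MMMXCVIII = 3098
MMDCCCLXXXI = 2881
3098 is larger

MMMXCVIII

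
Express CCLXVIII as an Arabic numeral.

CCLXVIII: C=100, C=100, L=50, X=10, V=5, I=1, I=1, I=1
100 + 100 + 50 + 10 + 5 + 1 + 1 + 1 = 268

268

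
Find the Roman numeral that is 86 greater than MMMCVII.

MMMCVII = 3107
3107 + 86 = 3193

MMMCXCIII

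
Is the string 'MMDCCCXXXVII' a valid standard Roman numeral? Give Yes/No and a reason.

'MMDCCCXXXVII': Check the rules: uses only the symbols I, V, X, L, C, D, M; no symbol is repeated more than three times in a row; V, L and D each appear at most once; no smaller symbol precedes a larger one (values never increase from left to right). Value: M (1000) + M (1000) + D (500) + C (100) + C (100) + C (100) + X (10) + X (10) + X (10) + V (5) + I (1) + I (1) = 2837. So it is a valid standard Roman numeral.

Yes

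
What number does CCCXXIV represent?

CCCXXIV: C=100, C=100, C=100, X=10, X=10, IV=4
100 + 100 + 100 + 10 + 10 + 4 = 324

324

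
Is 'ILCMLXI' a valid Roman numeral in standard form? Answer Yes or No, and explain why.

'ILCMLXI': L should not appear more than once

No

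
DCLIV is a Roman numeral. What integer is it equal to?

DCLIV: D=500, C=100, L=50, IV=4
500 + 100 + 50 + 4 = 654

654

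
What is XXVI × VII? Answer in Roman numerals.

XXVI = 26
VII = 7
26 × 7 = 182

CLXXXII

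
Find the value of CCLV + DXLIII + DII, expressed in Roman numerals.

CCLV = 255, DXLIII = 543, DII = 502
255 + 543 = 798
798 + 502 = 1300

MCCC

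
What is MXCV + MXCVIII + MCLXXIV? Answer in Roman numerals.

MXCV = 1095, MXCVIII = 1098, MCLXXIV = 1174
1095 + 1098 = 2193
2193 + 1174 = 3367

MMMCCCLXVII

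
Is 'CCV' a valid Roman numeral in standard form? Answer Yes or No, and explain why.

'CCV': Check the rules: uses only the symbols I, V, X, L, C, D, M; no symbol is repeated more than three times in a row; V, L and D each appear at most once; no smaller symbol precedes a larger one (values never increase from left to right). Value: C (100) + C (100) + V (5) = 205. So it is a valid standard Roman numeral.

Yes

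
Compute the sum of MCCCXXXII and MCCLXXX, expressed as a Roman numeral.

MCCCXXXII = 1332
MCCLXXX = 1280
1332 + 1280 = 2612

MMDCXII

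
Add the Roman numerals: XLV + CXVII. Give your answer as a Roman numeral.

XLV = 45
CXVII = 117
45 + 117 = 162

CLXII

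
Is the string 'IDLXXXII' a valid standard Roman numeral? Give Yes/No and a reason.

'IDLXXXII': Invalid subtractive combination: ID

No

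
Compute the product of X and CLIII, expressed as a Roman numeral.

X = 10
CLIII = 153
10 × 153 = 1530

MDXXX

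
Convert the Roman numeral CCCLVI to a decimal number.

CCCLVI: C=100, C=100, C=100, L=50, V=5, I=1
100 + 100 + 100 + 50 + 5 + 1 = 356

356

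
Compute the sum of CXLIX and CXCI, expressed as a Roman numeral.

CXLIX = 149
CXCI = 191
149 + 191 = 340

CCCXL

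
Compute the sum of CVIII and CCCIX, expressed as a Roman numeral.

CVIII = 108
CCCIX = 309
108 + 309 = 417

CDXVII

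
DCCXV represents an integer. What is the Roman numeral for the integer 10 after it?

DCCXV = 715
715 + 10 = 725

DCCXXV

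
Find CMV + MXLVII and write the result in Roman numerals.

CMV = 905
MXLVII = 1047
905 + 1047 = 1952

MCMLII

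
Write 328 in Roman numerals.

Convert 328 to Roman numerals:
  328 contains 3×100 (CCC)
  28 contains 2×10 (XX)
  8 contains 1×5 (V)
  3 contains 3×1 (III)

CCCXXVIII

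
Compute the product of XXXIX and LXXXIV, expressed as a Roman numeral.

XXXIX = 39
LXXXIV = 84
39 × 84 = 3276

MMMCCLXXVI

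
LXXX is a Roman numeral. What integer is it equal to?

LXXX: L=50, X=10, X=10, X=10
50 + 10 + 10 + 10 = 80

80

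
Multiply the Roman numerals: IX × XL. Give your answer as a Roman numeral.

IX = 9
XL = 40
9 × 40 = 360

CCCLX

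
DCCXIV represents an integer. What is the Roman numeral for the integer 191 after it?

DCCXIV = 714
714 + 191 = 905

CMV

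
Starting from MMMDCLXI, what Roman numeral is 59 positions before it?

MMMDCLXI = 3661
3661 - 59 = 3602

MMMDCII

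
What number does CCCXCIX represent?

CCCXCIX: C=100, C=100, C=100, XC=90, IX=9
100 + 100 + 100 + 90 + 9 = 399

399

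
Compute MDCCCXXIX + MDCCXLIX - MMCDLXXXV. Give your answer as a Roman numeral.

MDCCCXXIX = 1829, MDCCXLIX = 1749, MMCDLXXXV = 2485
1829 + 1749 = 3578
3578 - 2485 = 1093

MXCIII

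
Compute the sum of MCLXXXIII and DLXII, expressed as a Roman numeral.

MCLXXXIII = 1183
DLXII = 562
1183 + 562 = 1745

MDCCXLV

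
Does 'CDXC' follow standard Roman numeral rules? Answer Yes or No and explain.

'CDXC': Check the rules: uses only the symbols I, V, X, L, C, D, M; no symbol is repeated more than three times in a row; V, L and D each appear at most once; the only places a smaller symbol precedes a larger one are the allowed subtractive pairs CD, XC, the symbol right after such a pair (if any) is smaller than the pair's first symbol, and otherwise the values never increase from left to right. Value: CD (400) + XC (90) = 490. So it is a valid standard Roman numeral.

Yes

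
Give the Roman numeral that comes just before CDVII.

CDVII = 407; previous is 406

CDVI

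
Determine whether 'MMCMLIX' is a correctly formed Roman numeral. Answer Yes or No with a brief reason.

'MMCMLIX': Check the rules: uses only the symbols I, V, X, L, C, D, M; no symbol is repeated more than three times in a row; V, L and D each appear at most once; the only places a smaller symbol precedes a larger one are the allowed subtractive pairs CM, IX, the symbol right after such a pair (if any) is smaller than the pair's first symbol, and otherwise the values never increase from left to right. Value: M (1000) + M (1000) + CM (900) + L (50) + IX (9) = 2959. So it is a valid standard Roman numeral.

Yes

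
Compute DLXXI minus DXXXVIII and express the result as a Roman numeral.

DLXXI = 571
DXXXVIII = 538
571 - 538 = 33

XXXIII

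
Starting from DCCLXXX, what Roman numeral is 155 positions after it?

DCCLXXX = 780
780 + 155 = 935

CMXXXV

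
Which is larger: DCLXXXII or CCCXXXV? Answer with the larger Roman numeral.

DCLXXXII = 682
CCCXXXV = 335
682 is larger

DCLXXXII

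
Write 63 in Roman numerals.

Convert 63 to Roman numerals:
  63 contains 1×50 (L)
  13 contains 1×10 (X)
  3 contains 3×1 (III)

LXIII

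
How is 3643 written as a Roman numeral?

Convert 3643 to Roman numerals:
  3643 contains 3×1000 (MMM)
  643 contains 1×500 (D)
  143 contains 1×100 (C)
  43 contains 1×40 (XL)
  3 contains 3×1 (III)

MMMDCXLIII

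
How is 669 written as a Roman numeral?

Convert 669 to Roman numerals:
  669 contains 1×500 (D)
  169 contains 1×100 (C)
  69 contains 1×50 (L)
  19 contains 1×10 (X)
  9 contains 1×9 (IX)

DCLXIX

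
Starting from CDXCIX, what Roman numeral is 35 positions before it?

CDXCIX = 499
499 - 35 = 464

CDLXIV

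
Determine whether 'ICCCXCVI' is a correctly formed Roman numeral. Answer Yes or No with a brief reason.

'ICCCXCVI': Invalid subtractive combination: IC

No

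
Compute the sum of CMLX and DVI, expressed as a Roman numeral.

CMLX = 960
DVI = 506
960 + 506 = 1466

MCDLXVI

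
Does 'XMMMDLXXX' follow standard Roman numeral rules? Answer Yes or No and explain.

'XMMMDLXXX': Invalid subtractive combination: XM

No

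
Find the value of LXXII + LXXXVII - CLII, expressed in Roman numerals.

LXXII = 72, LXXXVII = 87, CLII = 152
72 + 87 = 159
159 - 152 = 7

VII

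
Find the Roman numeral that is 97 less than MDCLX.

MDCLX = 1660
1660 - 97 = 1563

MDLXIII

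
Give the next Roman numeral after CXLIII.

CXLIII = 143, so the next integer is 143 + 1 = 144

CXLIV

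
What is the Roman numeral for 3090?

Convert 3090 to Roman numerals:
  3090 contains 3×1000 (MMM)
  90 contains 1×90 (XC)

MMMXC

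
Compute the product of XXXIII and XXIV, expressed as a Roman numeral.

XXXIII = 33
XXIV = 24
33 × 24 = 792

DCCXCII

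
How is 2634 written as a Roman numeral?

Convert 2634 to Roman numerals:
  2634 contains 2×1000 (MM)
  634 contains 1×500 (D)
  134 contains 1×100 (C)
  34 contains 3×10 (XXX)
  4 contains 1×4 (IV)

MMDCXXXIV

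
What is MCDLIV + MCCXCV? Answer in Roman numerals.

MCDLIV = 1454
MCCXCV = 1295
1454 + 1295 = 2749

MMDCCXLIX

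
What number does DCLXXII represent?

DCLXXII: D=500, C=100, L=50, X=10, X=10, I=1, I=1
500 + 100 + 50 + 10 + 10 + 1 + 1 = 672

672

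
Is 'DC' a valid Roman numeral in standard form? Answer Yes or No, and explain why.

'DC': Check the rules: uses only the symbols I, V, X, L, C, D, M; no symbol is repeated more than three times in a row; V, L and D each appear at most once; no smaller symbol precedes a larger one (values never increase from left to right). Value: D (500) + C (100) = 600. So it is a valid standard Roman numeral.

Yes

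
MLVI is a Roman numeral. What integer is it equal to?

MLVI: M=1000, L=50, V=5, I=1
1000 + 50 + 5 + 1 = 1056

1056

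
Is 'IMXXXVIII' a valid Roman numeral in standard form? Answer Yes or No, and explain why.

'IMXXXVIII': Invalid subtractive combination: IM

No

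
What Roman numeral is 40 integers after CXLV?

CXLV = 145
145 + 40 = 185

CLXXXV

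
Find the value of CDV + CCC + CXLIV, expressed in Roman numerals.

CDV = 405, CCC = 300, CXLIV = 144
405 + 300 = 705
705 + 144 = 849

DCCCXLIX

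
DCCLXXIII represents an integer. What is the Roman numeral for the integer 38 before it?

DCCLXXIII = 773
773 - 38 = 735

DCCXXXV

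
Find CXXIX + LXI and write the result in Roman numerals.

CXXIX = 129
LXI = 61
129 + 61 = 190

CXC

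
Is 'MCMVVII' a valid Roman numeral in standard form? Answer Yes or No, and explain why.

'MCMVVII': V should not appear more than once

No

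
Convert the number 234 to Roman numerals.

Convert 234 to Roman numerals:
  234 contains 2×100 (CC)
  34 contains 3×10 (XXX)
  4 contains 1×4 (IV)

CCXXXIV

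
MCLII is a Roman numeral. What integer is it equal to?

MCLII: M=1000, C=100, L=50, I=1, I=1
1000 + 100 + 50 + 1 + 1 = 1152

1152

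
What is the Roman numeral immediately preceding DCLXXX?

DCLXXX = 680; previous is 679

DCLXXIX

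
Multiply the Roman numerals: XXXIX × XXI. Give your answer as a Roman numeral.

XXXIX = 39
XXI = 21
39 × 21 = 819

DCCCXIX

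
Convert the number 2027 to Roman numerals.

Convert 2027 to Roman numerals:
  2027 contains 2×1000 (MM)
  27 contains 2×10 (XX)
  7 contains 1×5 (V)
  2 contains 2×1 (II)

MMXXVII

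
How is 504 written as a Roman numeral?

Convert 504 to Roman numerals:
  504 contains 1×500 (D)
  4 contains 1×4 (IV)

DIV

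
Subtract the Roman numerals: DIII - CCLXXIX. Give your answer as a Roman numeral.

DIII = 503
CCLXXIX = 279
503 - 279 = 224

CCXXIV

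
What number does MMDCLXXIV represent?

MMDCLXXIV: M=1000, M=1000, D=500, C=100, L=50, X=10, X=10, IV=4
1000 + 1000 + 500 + 100 + 50 + 10 + 10 + 4 = 2674

2674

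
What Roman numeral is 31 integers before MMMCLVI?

MMMCLVI = 3156
3156 - 31 = 3125

MMMCXXV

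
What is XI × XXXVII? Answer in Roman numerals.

XI = 11
XXXVII = 37
11 × 37 = 407

CDVII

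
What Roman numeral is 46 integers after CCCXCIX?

CCCXCIX = 399
399 + 46 = 445

CDXLV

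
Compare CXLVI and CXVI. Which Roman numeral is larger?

CXLVI = 146
CXVI = 116
146 is larger

CXLVI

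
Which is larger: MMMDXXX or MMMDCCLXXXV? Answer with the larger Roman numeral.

MMMDXXX = 3530
MMMDCCLXXXV = 3785
3785 is larger

MMMDCCLXXXV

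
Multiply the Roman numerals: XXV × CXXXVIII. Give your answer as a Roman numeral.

XXV = 25
CXXXVIII = 138
25 × 138 = 3450

MMMCDL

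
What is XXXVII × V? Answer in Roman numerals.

XXXVII = 37
V = 5
37 × 5 = 185

CLXXXV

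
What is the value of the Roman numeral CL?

CL: C=100, L=50
100 + 50 = 150

150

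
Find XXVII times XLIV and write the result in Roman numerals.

XXVII = 27
XLIV = 44
27 × 44 = 1188

MCLXXXVIII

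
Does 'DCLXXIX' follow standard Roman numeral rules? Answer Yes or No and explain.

'DCLXXIX': Check the rules: uses only the symbols I, V, X, L, C, D, M; no symbol is repeated more than three times in a row; V, L and D each appear at most once; the only place a smaller symbol precedes a larger one is the allowed subtractive pair IX, the symbol right after such a pair (if any) is smaller than the pair's first symbol, and otherwise the values never increase from left to right. Value: D (500) + C (100) + L (50) + X (10) + X (10) + IX (9) = 679. So it is a valid standard Roman numeral.

Yes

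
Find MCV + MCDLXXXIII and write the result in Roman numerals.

MCV = 1105
MCDLXXXIII = 1483
1105 + 1483 = 2588

MMDLXXXVIII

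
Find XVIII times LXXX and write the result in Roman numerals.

XVIII = 18
LXXX = 80
18 × 80 = 1440

MCDXL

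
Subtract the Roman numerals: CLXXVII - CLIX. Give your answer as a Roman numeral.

CLXXVII = 177
CLIX = 159
177 - 159 = 18

XVIII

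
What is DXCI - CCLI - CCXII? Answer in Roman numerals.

DXCI = 591, CCLI = 251, CCXII = 212
591 - 251 = 340
340 - 212 = 128

CXXVIII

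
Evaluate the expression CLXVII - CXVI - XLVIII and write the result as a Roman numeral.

CLXVII = 167, CXVI = 116, XLVIII = 48
167 - 116 = 51
51 - 48 = 3

III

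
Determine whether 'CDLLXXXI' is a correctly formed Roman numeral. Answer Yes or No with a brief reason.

'CDLLXXXI': L should not appear more than once

No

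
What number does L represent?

L: L=50

50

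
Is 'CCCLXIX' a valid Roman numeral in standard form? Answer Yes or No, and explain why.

'CCCLXIX': Check the rules: uses only the symbols I, V, X, L, C, D, M; no symbol is repeated more than three times in a row; V, L and D each appear at most once; the only place a smaller symbol precedes a larger one is the allowed subtractive pair IX, the symbol right after such a pair (if any) is smaller than the pair's first symbol, and otherwise the values never increase from left to right. Value: C (100) + C (100) + C (100) + L (50) + X (10) + IX (9) = 369. So it is a valid standard Roman numeral.

Yes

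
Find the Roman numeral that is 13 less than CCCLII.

CCCLII = 352
352 - 13 = 339

CCCXXXIX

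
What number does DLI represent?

DLI: D=500, L=50, I=1
500 + 50 + 1 = 551

551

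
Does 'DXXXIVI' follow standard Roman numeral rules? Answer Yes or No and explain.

'DXXXIVI': I cannot come right after the subtractive pair IV: once I is subtracted in IV, the next symbol must be smaller than I

No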